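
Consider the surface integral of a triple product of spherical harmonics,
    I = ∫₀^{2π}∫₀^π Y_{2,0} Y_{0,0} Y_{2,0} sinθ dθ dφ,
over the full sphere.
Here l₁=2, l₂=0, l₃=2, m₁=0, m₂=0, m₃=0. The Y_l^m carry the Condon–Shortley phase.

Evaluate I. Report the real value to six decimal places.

Checks pass: Σm=0; 4 even; l₃=2∈[2,2].
(2·2+1)(2·0+1)(2·2+1) = 25
Δ: 0! 4! 0! / 5! → 1/5
sum: t=0:+1/4 = 1/4
3j²(2 0 2; 0 0 0) = Δ·Π!·Σ² = 1/5  (sign +1)
(m-triple is (0,0,0) — same symbol as above.)
combine: 4πI² = 25·1/5·1/5 = 1/1
take √, sign +1: I = 0.28209479

0.282095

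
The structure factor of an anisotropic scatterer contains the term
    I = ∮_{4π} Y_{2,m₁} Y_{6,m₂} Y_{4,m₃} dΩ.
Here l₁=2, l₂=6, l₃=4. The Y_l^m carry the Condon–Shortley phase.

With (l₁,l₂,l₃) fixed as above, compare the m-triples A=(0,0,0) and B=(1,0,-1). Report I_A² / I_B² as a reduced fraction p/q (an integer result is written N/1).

l's match ⇒ only the (l;m) 3-j factors differ between A and B.
A: triangle coeff Δ(2,6,4) = 1/6435; Σ_t [2,2]: t=2:+1/2304 = 1/2304; (3j)²=5/143 [(2 6 4; 0 0 0)], sign=+1
B: triangle coeff Δ(2,6,4) = 1/6435; Σ_t [1,1]: t=1:−1/4320 = -1/4320; (3j)²=8/429 [(2 6 4; 1 0 -1)], sign=+1
I_A²/I_B² = (5/143)/(8/429) = 15/8

15/8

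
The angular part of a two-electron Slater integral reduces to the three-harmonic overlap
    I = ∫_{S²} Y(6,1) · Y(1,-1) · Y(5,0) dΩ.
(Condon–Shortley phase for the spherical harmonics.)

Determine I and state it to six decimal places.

Rules hold: Σm=0, L=12 even, 5≤5≤7.
N = 13·3·11 = 429
Δ = 2!·10!·0!/13! = 1/858
Racah Σ t=1..1: t=1:−1/14400 = -1/14400
⇒ 3j(6 1 5; 0 0 0)² = 6/143, sgn +1
Racah Σ t=0..0: t=0:+1/28800 = 1/28800
⇒ 3j(6 1 5; 1 -1 0)² = 7/286, sgn -1
4πI² = N·(3j₀)²·(3jₘ)² = 63/143
I = -1·√(0.440559/4π) = -0.18723944

-0.187239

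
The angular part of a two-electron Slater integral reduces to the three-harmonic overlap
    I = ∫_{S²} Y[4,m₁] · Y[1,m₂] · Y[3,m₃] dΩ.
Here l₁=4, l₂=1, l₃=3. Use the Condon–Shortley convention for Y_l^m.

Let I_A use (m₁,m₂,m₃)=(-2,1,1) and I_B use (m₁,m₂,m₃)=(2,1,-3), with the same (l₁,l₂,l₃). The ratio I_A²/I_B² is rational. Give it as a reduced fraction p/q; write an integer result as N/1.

Same 4,1,3: normalisation and zero-m 3j drop out of the ratio.
A: Δ: 2! 6! 0! / 9! → 1/252; sum: t=2:+1/96 = 1/96; 3j²(4 1 3; -2 1 1) = Δ·Π!·Σ² = 5/84  (sign +1)
B: Δ: 2! 6! 0! / 9! → 1/252; sum: t=2:+1/1440 = 1/1440; 3j²(4 1 3; 2 1 -3) = Δ·Π!·Σ² = 1/252  (sign +1)
I_A²/I_B² = (5/84)/(1/252) = 15/1

15/1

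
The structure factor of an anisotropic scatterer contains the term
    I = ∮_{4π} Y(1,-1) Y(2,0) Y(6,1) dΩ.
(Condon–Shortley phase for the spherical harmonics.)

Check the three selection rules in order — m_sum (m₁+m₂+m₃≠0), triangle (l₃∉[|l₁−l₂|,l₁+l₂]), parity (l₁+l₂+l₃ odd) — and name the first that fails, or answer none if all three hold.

azimuthal sum: -1 + 0 + 1 = 0  ✓
1 ≤ 6 ≤ 3 (triangle on l)  ✗
L = 1 + 2 + 6 = 9 (odd)

triangle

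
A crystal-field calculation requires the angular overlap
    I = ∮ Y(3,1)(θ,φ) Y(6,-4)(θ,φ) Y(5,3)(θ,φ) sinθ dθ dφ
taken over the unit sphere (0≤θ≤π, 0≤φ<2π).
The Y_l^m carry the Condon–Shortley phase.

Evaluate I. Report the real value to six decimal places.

0.113950

Checks pass: Σm=0; 14 even; l₃=5∈[3,9].
(2·3+1)(2·6+1)(2·5+1) = 1001
Δ: 4! 2! 8! / 15! → 1/675675
sum: t=1:−1/8640 t=2:+1/2304 t=3:−1/8640 = 7/34560
3j²(3 6 5; 0 0 0) = Δ·Π!·Σ² = 7/429  (sign -1)
sum: t=0:+1/69120 t=1:−1/30240 t=2:+1/322560 = -1/64512
3j²(3 6 5; 1 -4 3) = Δ·Π!·Σ² = 10/1001  (sign -1)
combine: 4πI² = 1001·7/429·10/1001 = 70/429
take √, sign +1: I = 0.11395029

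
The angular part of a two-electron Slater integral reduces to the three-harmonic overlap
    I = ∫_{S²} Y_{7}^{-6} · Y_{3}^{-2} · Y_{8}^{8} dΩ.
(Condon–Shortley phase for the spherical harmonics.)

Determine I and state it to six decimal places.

Rules hold: Σm=0, L=18 even, 4≤8≤10.
N = 15·7·17 = 1785
Δ = 2!·12!·4!/19! = 1/5290740
Racah Σ t=0..2: t=0:+1/7257600 t=1:−1/2073600 t=2:+1/7257600 = -1/4838400
⇒ 3j(7 3 8; 0 0 0)² = 252/20995, sgn -1
Racah Σ t=1..1: t=1:−1/11496038400 = -1/11496038400
⇒ 3j(7 3 8; -6 -2 8)² = 65/2907, sgn -1
4πI² = N·(3j₀)²·(3jₘ)² = 2940/6137
I = +1·√(0.479061/4π) = 0.19524983

0.195250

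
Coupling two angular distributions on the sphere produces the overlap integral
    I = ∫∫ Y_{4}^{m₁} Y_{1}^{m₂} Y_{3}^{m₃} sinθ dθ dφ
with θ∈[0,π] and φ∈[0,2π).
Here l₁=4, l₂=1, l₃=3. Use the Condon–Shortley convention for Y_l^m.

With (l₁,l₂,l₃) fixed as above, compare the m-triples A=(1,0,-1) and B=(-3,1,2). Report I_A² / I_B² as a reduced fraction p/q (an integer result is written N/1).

Shared (l₁,l₂,l₃)=(4,1,3): N and (l;000)² cancel in I_A²/I_B².
A: Δ = 2!·6!·0!/9! = 1/252; Racah Σ t=1..1: t=1:−1/48 = -1/48; ⇒ 3j(4 1 3; 1 0 -1)² = 5/84, sgn -1
B: Δ = 2!·6!·0!/9! = 1/252; Racah Σ t=2..2: t=2:+1/240 = 1/240; ⇒ 3j(4 1 3; -3 1 2)² = 1/12, sgn -1
I_A²/I_B² = (5/84)/(1/12) = 5/7

5/7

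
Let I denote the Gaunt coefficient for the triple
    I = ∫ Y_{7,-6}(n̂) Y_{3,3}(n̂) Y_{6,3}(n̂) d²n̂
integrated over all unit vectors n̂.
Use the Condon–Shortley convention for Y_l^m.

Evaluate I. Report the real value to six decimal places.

-0.153803

Rules hold: Σm=0, L=16 even, 4≤6≤10.
N = 15·7·13 = 1365
Δ = 4!·10!·2!/17! = 1/2042040
Racah Σ t=1..3: t=1:−1/207360 t=2:+1/57600 t=3:−1/207360 = 1/129600
⇒ 3j(7 3 6; 0 0 0)² = 168/12155, sgn +1
Racah Σ t=4..4: t=4:+1/17418240 = 1/17418240
⇒ 3j(7 3 6; -6 3 3)² = 15/952, sgn -1
4πI² = N·(3j₀)²·(3jₘ)² = 945/3179
I = -1·√(0.297263/4π) = -0.15380332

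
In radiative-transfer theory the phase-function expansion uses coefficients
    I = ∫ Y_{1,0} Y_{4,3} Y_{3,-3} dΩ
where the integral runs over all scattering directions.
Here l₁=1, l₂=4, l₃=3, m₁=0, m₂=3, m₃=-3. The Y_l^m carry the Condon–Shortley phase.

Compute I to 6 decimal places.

-0.162868

m-sum 0 ✓  L=8 even ✓  3≤3≤5 ✓
Π(2lᵢ+1) = 3×9×7 = 189
triangle coeff Δ(1,4,3) = 1/252
Σ_t [1,1]: t=1:−1/36 = -1/36
(3j)²=4/63 [(1 4 3; 0 0 0)], sign=+1
Σ_t [1,1]: t=1:−1/720 = -1/720
(3j)²=1/36 [(1 4 3; 0 3 -3)], sign=-1
⇒ 4πI² = 1/3
I = (-1)√(1/3/(4π)) = -0.16286750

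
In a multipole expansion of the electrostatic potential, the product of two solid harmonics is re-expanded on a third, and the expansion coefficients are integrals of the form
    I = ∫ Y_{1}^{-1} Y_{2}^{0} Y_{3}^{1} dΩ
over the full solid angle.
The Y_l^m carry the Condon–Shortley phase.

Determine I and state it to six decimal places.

-0.202301

m-sum 0 ✓  L=6 even ✓  1≤3≤3 ✓
Π(2lᵢ+1) = 3×5×7 = 105
triangle coeff Δ(1,2,3) = 1/105
Σ_t [0,0]: t=0:+1/4 = 1/4
(3j)²=3/35 [(1 2 3; 0 0 0)], sign=-1
Σ_t [0,0]: t=0:+1/8 = 1/8
(3j)²=2/35 [(1 2 3; -1 0 1)], sign=+1
⇒ 4πI² = 18/35
I = (-1)√(18/35/(4π)) = -0.20230066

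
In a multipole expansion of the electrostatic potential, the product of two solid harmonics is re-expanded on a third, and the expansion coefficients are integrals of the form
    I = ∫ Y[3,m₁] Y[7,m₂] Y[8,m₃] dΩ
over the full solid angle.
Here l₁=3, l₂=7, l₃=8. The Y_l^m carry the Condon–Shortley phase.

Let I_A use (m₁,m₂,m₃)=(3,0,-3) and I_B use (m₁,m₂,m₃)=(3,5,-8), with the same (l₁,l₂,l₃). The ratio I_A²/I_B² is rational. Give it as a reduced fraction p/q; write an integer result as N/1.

99/26

Same 3,7,8: normalisation and zero-m 3j drop out of the ratio.
A: Δ: 2! 4! 12! / 19! → 1/5290740; sum: t=0:+1/29030400 = 1/29030400; 3j²(3 7 8; 3 0 -3) = Δ·Π!·Σ² = 165/8398  (sign -1)
B: Δ: 2! 4! 12! / 19! → 1/5290740; sum: t=0:+1/22992076800 = 1/22992076800; 3j²(3 7 8; 3 5 -8) = Δ·Π!·Σ² = 5/969  (sign +1)
I_A²/I_B² = (165/8398)/(5/969) = 99/26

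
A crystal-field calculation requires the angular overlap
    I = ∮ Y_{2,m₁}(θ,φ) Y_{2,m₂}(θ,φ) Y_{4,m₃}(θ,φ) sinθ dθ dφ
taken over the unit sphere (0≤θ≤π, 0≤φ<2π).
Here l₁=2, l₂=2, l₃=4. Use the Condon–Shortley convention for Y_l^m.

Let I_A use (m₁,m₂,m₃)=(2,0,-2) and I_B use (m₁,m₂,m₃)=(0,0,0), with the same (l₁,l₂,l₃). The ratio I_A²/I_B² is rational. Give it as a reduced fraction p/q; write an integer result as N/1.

l's match ⇒ only the (l;m) 3-j factors differ between A and B.
A: triangle coeff Δ(2,2,4) = 1/630; Σ_t [0,0]: t=0:+1/96 = 1/96; (3j)²=1/42 [(2 2 4; 2 0 -2)], sign=+1
B: triangle coeff Δ(2,2,4) = 1/630; Σ_t [0,0]: t=0:+1/16 = 1/16; (3j)²=2/35 [(2 2 4; 0 0 0)], sign=+1
I_A²/I_B² = (1/42)/(2/35) = 5/12

5/12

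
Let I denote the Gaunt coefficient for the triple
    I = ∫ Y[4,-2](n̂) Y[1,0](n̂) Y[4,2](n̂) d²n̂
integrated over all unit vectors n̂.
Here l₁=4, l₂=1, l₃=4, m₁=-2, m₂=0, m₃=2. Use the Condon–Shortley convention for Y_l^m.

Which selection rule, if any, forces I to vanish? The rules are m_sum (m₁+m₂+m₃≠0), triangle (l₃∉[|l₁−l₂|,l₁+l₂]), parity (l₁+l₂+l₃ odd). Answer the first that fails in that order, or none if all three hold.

azimuthal sum: -2 + 0 + 2 = 0  ✓
3 ≤ 4 ≤ 5 (triangle on l)  ✓
L = 4 + 1 + 4 = 9 (odd)  ✗

parity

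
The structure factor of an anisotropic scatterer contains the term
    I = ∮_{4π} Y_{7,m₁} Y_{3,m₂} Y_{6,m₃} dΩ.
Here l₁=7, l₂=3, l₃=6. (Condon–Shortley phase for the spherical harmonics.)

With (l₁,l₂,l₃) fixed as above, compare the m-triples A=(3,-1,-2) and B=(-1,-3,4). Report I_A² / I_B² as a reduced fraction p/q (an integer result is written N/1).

Shared (l₁,l₂,l₃)=(7,3,6): N and (l;000)² cancel in I_A²/I_B².
A: Δ = 4!·10!·2!/17! = 1/2042040; Racah Σ t=0..2: t=0:+1/829440 t=1:−1/181440 t=2:+1/645120 = -1/362880; ⇒ 3j(7 3 6; 3 -1 -2)² = 256/17017, sgn -1
B: Δ = 4!·10!·2!/17! = 1/2042040; Racah Σ t=0..0: t=0:+1/3870720 = 1/3870720; ⇒ 3j(7 3 6; -1 -3 4)² = 675/136136, sgn +1
I_A²/I_B² = (256/17017)/(675/136136) = 2048/675

2048/675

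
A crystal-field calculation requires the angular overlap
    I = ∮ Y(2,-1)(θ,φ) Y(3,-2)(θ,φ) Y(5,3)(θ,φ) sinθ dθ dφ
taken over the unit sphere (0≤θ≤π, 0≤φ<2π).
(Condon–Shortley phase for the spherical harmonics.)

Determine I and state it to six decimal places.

-0.253584

m-sum 0 ✓  L=10 even ✓  1≤5≤5 ✓
Π(2lᵢ+1) = 5×7×11 = 385
triangle coeff Δ(2,3,5) = 1/2310
Σ_t [0,0]: t=0:+1/144 = 1/144
(3j)²=10/231 [(2 3 5; 0 0 0)], sign=-1
Σ_t [0,0]: t=0:+1/720 = 1/720
(3j)²=8/165 [(2 3 5; -1 -2 3)], sign=+1
⇒ 4πI² = 80/99
I = (-1)√(80/99/(4π)) = -0.25358436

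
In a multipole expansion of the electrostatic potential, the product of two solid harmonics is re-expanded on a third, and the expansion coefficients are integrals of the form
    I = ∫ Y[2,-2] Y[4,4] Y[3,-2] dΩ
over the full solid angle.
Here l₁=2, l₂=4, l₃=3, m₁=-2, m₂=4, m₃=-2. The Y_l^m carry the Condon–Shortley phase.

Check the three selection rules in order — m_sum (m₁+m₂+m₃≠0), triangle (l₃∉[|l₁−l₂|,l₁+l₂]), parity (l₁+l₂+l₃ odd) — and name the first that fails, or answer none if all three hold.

m₁+m₂+m₃ = -2 + 4 − 2 = 0  ✓
triangle: |2−4|=2 ≤ l₃=3 ≤ 2+4=6  ✓
parity: l₁+l₂+l₃ = 9 is odd  ✗

parity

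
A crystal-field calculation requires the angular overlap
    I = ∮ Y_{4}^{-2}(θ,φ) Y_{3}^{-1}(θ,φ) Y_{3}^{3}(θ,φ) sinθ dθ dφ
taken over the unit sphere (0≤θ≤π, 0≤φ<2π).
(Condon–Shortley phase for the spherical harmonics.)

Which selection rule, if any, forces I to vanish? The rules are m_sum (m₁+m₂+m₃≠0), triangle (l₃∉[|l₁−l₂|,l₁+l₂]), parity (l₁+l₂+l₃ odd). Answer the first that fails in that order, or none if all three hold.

azimuthal sum: -2 − 1 + 3 = 0  ✓
1 ≤ 3 ≤ 7 (triangle on l)  ✓
L = 4 + 3 + 3 = 10 (even)  ✓

none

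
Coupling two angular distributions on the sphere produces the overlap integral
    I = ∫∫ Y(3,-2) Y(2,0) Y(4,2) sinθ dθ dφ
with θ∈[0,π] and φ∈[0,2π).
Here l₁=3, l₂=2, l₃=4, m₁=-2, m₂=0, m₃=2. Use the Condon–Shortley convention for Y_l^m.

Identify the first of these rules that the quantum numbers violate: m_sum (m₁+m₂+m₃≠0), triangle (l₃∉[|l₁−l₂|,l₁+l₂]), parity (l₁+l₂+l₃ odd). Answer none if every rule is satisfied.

azimuthal sum: -2 + 0 + 2 = 0  ✓
1 ≤ 4 ≤ 5 (triangle on l)  ✓
L = 3 + 2 + 4 = 9 (odd)  ✗

parity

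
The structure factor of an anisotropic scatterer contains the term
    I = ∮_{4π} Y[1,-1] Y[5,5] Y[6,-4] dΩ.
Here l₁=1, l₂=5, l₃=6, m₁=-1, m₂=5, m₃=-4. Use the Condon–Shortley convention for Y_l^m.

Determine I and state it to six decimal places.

Rules hold: Σm=0, L=12 even, 4≤6≤6.
N = 3·11·13 = 429
Δ = 0!·2!·10!/13! = 1/858
Racah Σ t=0..0: t=0:+1/14400 = 1/14400
⇒ 3j(1 5 6; 0 0 0)² = 6/143, sgn +1
Racah Σ t=0..0: t=0:+1/7257600 = 1/7257600
⇒ 3j(1 5 6; -1 5 -4)² = 1/858, sgn +1
4πI² = N·(3j₀)²·(3jₘ)² = 3/143
I = +1·√(0.020979/4π) = 0.04085899

0.040859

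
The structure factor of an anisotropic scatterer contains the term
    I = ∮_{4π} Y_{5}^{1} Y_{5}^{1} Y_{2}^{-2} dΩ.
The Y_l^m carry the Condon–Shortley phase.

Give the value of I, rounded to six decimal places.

0.198089

Rules hold: Σm=0, L=12 even, 0≤2≤10.
N = 11·11·5 = 605
Δ = 8!·2!·2!/13! = 1/38610
Racah Σ t=3..5: t=3:−1/2880 t=4:+1/576 t=5:−1/2880 = 1/960
⇒ 3j(5 5 2; 0 0 0)² = 10/429, sgn +1
Racah Σ t=4..4: t=4:+1/2304 = 1/2304
⇒ 3j(5 5 2; 1 1 -2)² = 5/143, sgn +1
4πI² = N·(3j₀)²·(3jₘ)² = 250/507
I = +1·√(0.493097/4π) = 0.19808933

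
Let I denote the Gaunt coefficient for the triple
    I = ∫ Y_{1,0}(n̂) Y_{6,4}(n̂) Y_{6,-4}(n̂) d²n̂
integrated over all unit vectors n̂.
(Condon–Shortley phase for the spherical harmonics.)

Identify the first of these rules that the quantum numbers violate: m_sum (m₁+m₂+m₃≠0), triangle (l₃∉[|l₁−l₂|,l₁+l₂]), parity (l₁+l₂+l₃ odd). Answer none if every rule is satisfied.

Σmᵢ = 0  ✓
l₃∈[|l₁−l₂|,l₁+l₂]=[5,7], have l₃=6  ✓
Σlᵢ = 13 ⇒ odd  ✗

parity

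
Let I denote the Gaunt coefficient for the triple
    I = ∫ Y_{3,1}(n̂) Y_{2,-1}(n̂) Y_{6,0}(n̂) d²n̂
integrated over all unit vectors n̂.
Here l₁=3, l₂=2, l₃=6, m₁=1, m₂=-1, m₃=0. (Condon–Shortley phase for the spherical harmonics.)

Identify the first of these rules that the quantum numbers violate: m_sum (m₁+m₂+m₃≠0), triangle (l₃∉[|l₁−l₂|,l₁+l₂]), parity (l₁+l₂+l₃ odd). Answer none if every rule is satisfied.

triangle

azimuthal sum: 1 − 1 + 0 = 0  ✓
1 ≤ 6 ≤ 5 (triangle on l)  ✗
L = 3 + 2 + 6 = 11 (odd)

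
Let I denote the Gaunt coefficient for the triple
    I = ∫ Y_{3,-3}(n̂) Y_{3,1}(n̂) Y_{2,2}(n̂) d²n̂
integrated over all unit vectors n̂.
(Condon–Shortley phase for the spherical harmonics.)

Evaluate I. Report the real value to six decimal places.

0.132981

Rules hold: Σm=0, L=8 even, 0≤2≤6.
N = 7·7·5 = 245
Δ = 4!·2!·2!/9! = 1/3780
Racah Σ t=1..3: t=1:−1/24 t=2:+1/4 t=3:−1/24 = 1/6
⇒ 3j(3 3 2; 0 0 0)² = 4/105, sgn +1
Racah Σ t=4..4: t=4:+1/96 = 1/96
⇒ 3j(3 3 2; -3 1 2)² = 1/42, sgn +1
4πI² = N·(3j₀)²·(3jₘ)² = 2/9
I = +1·√(0.222222/4π) = 0.13298076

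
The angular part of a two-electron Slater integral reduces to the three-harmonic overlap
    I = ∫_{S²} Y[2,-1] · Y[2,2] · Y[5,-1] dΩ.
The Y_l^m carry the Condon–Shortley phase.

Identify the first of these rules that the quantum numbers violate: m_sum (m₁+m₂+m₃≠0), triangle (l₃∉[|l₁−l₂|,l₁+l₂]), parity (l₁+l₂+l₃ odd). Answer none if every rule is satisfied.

triangle

m₁+m₂+m₃ = -1 + 2 − 1 = 0  ✓
triangle: |2−2|=0 ≤ l₃=5 ≤ 2+2=4  ✗
parity: l₁+l₂+l₃ = 9 is odd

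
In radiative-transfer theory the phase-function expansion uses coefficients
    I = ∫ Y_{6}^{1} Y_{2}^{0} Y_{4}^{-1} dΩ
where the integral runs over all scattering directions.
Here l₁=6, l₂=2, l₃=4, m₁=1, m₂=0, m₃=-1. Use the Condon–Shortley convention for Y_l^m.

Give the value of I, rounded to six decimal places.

-0.230476

m-sum 0 ✓  L=12 even ✓  4≤4≤8 ✓
Π(2lᵢ+1) = 13×5×9 = 585
triangle coeff Δ(6,2,4) = 1/6435
Σ_t [2,2]: t=2:+1/2304 = 1/2304
(3j)²=5/143 [(6 2 4; 0 0 0)], sign=+1
Σ_t [2,2]: t=2:+1/2880 = 1/2880
(3j)²=14/429 [(6 2 4; 1 0 -1)], sign=-1
⇒ 4πI² = 1050/1573
I = (-1)√(1050/1573/(4π)) = -0.23047581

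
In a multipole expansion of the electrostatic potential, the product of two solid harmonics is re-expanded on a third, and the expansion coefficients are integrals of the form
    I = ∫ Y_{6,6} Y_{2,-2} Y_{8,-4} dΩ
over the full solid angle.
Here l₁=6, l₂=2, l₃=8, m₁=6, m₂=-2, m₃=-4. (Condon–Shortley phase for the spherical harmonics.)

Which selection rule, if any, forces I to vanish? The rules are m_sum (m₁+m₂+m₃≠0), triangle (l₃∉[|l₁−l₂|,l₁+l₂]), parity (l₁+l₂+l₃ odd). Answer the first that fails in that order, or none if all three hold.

azimuthal sum: 6 − 2 − 4 = 0  ✓
4 ≤ 8 ≤ 8 (triangle on l)  ✓
L = 6 + 2 + 8 = 16 (even)  ✓

none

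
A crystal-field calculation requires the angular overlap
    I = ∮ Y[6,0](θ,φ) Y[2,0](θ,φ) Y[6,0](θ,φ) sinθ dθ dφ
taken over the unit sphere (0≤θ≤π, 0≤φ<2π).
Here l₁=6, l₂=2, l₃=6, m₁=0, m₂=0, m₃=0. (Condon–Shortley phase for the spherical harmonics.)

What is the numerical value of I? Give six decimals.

0.160563

m-sum 0 ✓  L=14 even ✓  4≤6≤8 ✓
Π(2lᵢ+1) = 13×5×13 = 845
triangle coeff Δ(6,2,6) = 1/90090
Σ_t [0,2]: t=0:+1/69120 t=1:−1/14400 t=2:+1/69120 = -7/172800
(3j)²=14/715 [(6 2 6; 0 0 0)], sign=-1
(m-triple is (0,0,0) — same symbol as above.)
⇒ 4πI² = 196/605
I = (+1)√(196/605/(4π)) = 0.16056298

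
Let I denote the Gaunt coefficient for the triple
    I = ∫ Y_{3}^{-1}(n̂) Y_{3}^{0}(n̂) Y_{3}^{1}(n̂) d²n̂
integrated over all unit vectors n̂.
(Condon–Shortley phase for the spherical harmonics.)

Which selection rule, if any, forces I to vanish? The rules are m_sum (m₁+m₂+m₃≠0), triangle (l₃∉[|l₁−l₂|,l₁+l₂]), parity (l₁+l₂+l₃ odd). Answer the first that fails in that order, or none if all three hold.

parity

Σmᵢ = 0  ✓
l₃∈[|l₁−l₂|,l₁+l₂]=[0,6], have l₃=3  ✓
Σlᵢ = 9 ⇒ odd  ✗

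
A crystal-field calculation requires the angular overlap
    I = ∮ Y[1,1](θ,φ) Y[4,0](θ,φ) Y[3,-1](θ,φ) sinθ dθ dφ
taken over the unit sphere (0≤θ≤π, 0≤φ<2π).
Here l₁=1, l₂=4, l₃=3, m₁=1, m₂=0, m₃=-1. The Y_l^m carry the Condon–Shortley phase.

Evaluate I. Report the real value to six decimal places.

m-sum 0 ✓  L=8 even ✓  3≤3≤5 ✓
Π(2lᵢ+1) = 3×9×7 = 189
triangle coeff Δ(1,4,3) = 1/252
Σ_t [1,1]: t=1:−1/36 = -1/36
(3j)²=4/63 [(1 4 3; 0 0 0)], sign=+1
Σ_t [0,0]: t=0:+1/96 = 1/96
(3j)²=1/42 [(1 4 3; 1 0 -1)], sign=+1
⇒ 4πI² = 2/7
I = (+1)√(2/7/(4π)) = 0.15078601

0.150786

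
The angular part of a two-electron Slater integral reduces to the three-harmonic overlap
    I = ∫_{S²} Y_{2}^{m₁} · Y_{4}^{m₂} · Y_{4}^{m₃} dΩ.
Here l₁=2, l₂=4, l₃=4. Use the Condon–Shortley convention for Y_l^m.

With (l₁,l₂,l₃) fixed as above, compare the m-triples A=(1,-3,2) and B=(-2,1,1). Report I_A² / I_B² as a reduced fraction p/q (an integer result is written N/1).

Same 2,4,4: normalisation and zero-m 3j drop out of the ratio.
A: Δ: 2! 2! 6! / 11! → 1/13860; sum: t=0:+1/240 t=1:−1/1440 = 1/288; 3j²(2 4 4; 1 -3 2) = Δ·Π!·Σ² = 5/132  (sign +1)
B: Δ: 2! 2! 6! / 11! → 1/13860; sum: t=2:+1/144 = 1/144; 3j²(2 4 4; -2 1 1) = Δ·Π!·Σ² = 10/231  (sign -1)
I_A²/I_B² = (5/132)/(10/231) = 7/8

7/8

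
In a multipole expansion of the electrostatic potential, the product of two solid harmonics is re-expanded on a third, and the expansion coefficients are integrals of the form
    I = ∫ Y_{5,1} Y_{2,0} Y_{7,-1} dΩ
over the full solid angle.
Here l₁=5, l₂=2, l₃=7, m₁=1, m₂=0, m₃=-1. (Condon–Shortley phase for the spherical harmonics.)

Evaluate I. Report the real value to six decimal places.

-0.232242

Checks pass: Σm=0; 14 even; l₃=7∈[3,7].
(2·5+1)(2·2+1)(2·7+1) = 825
Δ: 0! 10! 4! / 15! → 1/15015
sum: t=0:+1/57600 = 1/57600
3j²(5 2 7; 0 0 0) = Δ·Π!·Σ² = 21/715  (sign -1)
sum: t=0:+1/69120 = 1/69120
3j²(5 2 7; 1 0 -1) = Δ·Π!·Σ² = 4/143  (sign +1)
combine: 4πI² = 825·21/715·4/143 = 1260/1859
take √, sign -1: I = -0.23224194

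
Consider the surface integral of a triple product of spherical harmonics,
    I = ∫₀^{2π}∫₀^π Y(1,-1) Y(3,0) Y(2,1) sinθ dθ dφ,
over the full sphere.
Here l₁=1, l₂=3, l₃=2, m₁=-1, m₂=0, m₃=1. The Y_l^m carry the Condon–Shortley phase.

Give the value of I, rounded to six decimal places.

m-sum 0 ✓  L=6 even ✓  2≤2≤4 ✓
Π(2lᵢ+1) = 3×7×5 = 105
triangle coeff Δ(1,3,2) = 1/105
Σ_t [1,1]: t=1:−1/4 = -1/4
(3j)²=3/35 [(1 3 2; 0 0 0)], sign=-1
Σ_t [2,2]: t=2:+1/12 = 1/12
(3j)²=1/35 [(1 3 2; -1 0 1)], sign=-1
⇒ 4πI² = 9/35
I = (+1)√(9/35/(4π)) = 0.14304817

0.143048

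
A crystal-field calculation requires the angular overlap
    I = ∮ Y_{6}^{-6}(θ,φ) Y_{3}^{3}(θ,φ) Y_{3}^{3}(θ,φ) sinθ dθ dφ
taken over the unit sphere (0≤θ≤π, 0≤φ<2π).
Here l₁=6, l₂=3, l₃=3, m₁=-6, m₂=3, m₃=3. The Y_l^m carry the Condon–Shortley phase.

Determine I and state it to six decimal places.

Rules hold: Σm=0, L=12 even, 3≤3≤9.
N = 13·7·7 = 637
Δ = 6!·6!·0!/13! = 1/12012
Racah Σ t=3..3: t=3:−1/1296 = -1/1296
⇒ 3j(6 3 3; 0 0 0)² = 100/3003, sgn +1
Racah Σ t=6..6: t=6:+1/518400 = 1/518400
⇒ 3j(6 3 3; -6 3 3)² = 1/13, sgn +1
4πI² = N·(3j₀)²·(3jₘ)² = 700/429
I = +1·√(1.6317/4π) = 0.36034246

0.360342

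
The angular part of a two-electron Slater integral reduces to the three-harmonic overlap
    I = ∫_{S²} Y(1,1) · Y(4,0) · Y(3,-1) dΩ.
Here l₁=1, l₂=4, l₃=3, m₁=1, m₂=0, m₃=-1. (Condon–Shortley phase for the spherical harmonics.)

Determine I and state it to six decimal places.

0.150786

Checks pass: Σm=0; 8 even; l₃=3∈[3,5].
(2·1+1)(2·4+1)(2·3+1) = 189
Δ: 2! 0! 6! / 9! → 1/252
sum: t=1:−1/36 = -1/36
3j²(1 4 3; 0 0 0) = Δ·Π!·Σ² = 4/63  (sign +1)
sum: t=0:+1/96 = 1/96
3j²(1 4 3; 1 0 -1) = Δ·Π!·Σ² = 1/42  (sign +1)
combine: 4πI² = 189·4/63·1/42 = 2/7
take √, sign +1: I = 0.15078601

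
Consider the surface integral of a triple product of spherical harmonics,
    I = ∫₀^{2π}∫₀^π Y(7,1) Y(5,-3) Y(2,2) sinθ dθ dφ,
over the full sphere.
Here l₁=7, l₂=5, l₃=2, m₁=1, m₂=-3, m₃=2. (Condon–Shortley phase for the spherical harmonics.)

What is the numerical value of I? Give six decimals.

Checks pass: Σm=0; 14 even; l₃=2∈[2,12].
(2·7+1)(2·5+1)(2·2+1) = 825
Δ: 10! 4! 0! / 15! → 1/15015
sum: t=5:−1/57600 = -1/57600
3j²(7 5 2; 0 0 0) = Δ·Π!·Σ² = 21/715  (sign -1)
sum: t=2:+1/1935360 = 1/1935360
3j²(7 5 2; 1 -3 2) = Δ·Π!·Σ² = 1/1001  (sign +1)
combine: 4πI² = 825·21/715·1/1001 = 45/1859
take √, sign -1: I = -0.04388960

-0.043890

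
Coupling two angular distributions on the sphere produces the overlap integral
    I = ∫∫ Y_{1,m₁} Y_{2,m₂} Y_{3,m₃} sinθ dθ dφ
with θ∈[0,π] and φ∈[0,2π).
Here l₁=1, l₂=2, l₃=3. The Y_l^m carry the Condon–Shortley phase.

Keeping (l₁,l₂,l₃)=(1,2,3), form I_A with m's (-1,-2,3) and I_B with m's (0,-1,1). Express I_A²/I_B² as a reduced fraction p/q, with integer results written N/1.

15/8

Same 1,2,3: normalisation and zero-m 3j drop out of the ratio.
A: Δ: 0! 2! 4! / 7! → 1/105; sum: t=0:+1/48 = 1/48; 3j²(1 2 3; -1 -2 3) = Δ·Π!·Σ² = 1/7  (sign +1)
B: Δ: 0! 2! 4! / 7! → 1/105; sum: t=0:+1/6 = 1/6; 3j²(1 2 3; 0 -1 1) = Δ·Π!·Σ² = 8/105  (sign +1)
I_A²/I_B² = (1/7)/(8/105) = 15/8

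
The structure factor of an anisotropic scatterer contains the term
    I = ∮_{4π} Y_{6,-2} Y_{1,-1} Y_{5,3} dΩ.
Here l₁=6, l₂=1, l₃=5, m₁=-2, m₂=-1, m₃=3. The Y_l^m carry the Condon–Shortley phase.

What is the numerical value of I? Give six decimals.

0.100084

m-sum 0 ✓  L=12 even ✓  5≤5≤7 ✓
Π(2lᵢ+1) = 13×3×11 = 429
triangle coeff Δ(6,1,5) = 1/858
Σ_t [1,1]: t=1:−1/14400 = -1/14400
(3j)²=6/143 [(6 1 5; 0 0 0)], sign=+1
Σ_t [0,0]: t=0:+1/161280 = 1/161280
(3j)²=1/143 [(6 1 5; -2 -1 3)], sign=+1
⇒ 4πI² = 18/143
I = (+1)√(18/143/(4π)) = 0.10008369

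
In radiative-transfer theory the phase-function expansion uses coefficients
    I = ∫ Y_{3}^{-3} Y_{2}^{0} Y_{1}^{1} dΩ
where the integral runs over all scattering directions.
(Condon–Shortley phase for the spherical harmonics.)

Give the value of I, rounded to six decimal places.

0.000000

m-sum = -3 + 0 + 1 = -2 ≠ 0 ⇒ I = 0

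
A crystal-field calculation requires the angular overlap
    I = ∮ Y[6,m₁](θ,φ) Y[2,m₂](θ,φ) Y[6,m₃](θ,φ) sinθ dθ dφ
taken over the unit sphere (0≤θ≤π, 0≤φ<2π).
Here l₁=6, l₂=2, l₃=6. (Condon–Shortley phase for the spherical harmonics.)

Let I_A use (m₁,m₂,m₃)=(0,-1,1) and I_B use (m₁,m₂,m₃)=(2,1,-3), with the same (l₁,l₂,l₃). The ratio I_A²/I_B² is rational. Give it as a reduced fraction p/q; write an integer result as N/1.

l's match ⇒ only the (l;m) 3-j factors differ between A and B.
A: triangle coeff Δ(6,2,6) = 1/90090; Σ_t [0,1]: t=0:+1/34560 t=1:−1/28800 = -1/172800; (3j)²=1/1430 [(6 2 6; 0 -1 1)], sign=+1
B: triangle coeff Δ(6,2,6) = 1/90090; Σ_t [1,2]: t=1:−1/60480 t=2:+1/161280 = -1/96768; (3j)²=15/1001 [(6 2 6; 2 1 -3)], sign=+1
I_A²/I_B² = (1/1430)/(15/1001) = 7/150

7/150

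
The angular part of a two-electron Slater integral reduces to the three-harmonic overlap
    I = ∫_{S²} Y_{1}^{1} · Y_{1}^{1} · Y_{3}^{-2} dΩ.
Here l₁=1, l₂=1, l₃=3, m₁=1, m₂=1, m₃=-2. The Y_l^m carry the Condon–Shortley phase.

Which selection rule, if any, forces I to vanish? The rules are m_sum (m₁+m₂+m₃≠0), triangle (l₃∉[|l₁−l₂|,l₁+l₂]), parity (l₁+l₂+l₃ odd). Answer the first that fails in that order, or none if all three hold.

triangle

m₁+m₂+m₃ = 1 + 1 − 2 = 0  ✓
triangle: |1−1|=0 ≤ l₃=3 ≤ 1+1=2  ✗
parity: l₁+l₂+l₃ = 5 is odd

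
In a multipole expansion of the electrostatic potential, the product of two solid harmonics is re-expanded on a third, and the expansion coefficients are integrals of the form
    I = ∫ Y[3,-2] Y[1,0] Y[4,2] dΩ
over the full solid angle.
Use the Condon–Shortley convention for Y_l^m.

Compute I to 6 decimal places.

0.213244

Checks pass: Σm=0; 8 even; l₃=4∈[2,4].
(2·3+1)(2·1+1)(2·4+1) = 189
Δ: 0! 6! 2! / 9! → 1/252
sum: t=0:+1/36 = 1/36
3j²(3 1 4; 0 0 0) = Δ·Π!·Σ² = 4/63  (sign +1)
sum: t=0:+1/120 = 1/120
3j²(3 1 4; -2 0 2) = Δ·Π!·Σ² = 1/21  (sign +1)
combine: 4πI² = 189·4/63·1/21 = 4/7
take √, sign +1: I = 0.21324362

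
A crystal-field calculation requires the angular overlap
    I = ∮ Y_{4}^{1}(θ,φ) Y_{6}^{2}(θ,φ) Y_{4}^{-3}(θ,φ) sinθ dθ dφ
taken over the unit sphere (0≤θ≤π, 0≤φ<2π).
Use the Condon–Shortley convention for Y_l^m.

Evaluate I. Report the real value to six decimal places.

-0.165283

Rules hold: Σm=0, L=14 even, 2≤4≤10.
N = 9·13·9 = 1053
Δ = 6!·2!·6!/15! = 1/1261260
Racah Σ t=2..4: t=2:+1/4608 t=3:−1/1296 t=4:+1/4608 = -7/20736
⇒ 3j(4 6 4; 0 0 0)² = 20/1287, sgn -1
Racah Σ t=2..3: t=2:+1/34560 t=3:−1/8640 = -1/11520
⇒ 3j(4 6 4; 1 2 -3)² = 3/143, sgn +1
4πI² = N·(3j₀)²·(3jₘ)² = 540/1573
I = -1·√(0.343293/4π) = -0.16528277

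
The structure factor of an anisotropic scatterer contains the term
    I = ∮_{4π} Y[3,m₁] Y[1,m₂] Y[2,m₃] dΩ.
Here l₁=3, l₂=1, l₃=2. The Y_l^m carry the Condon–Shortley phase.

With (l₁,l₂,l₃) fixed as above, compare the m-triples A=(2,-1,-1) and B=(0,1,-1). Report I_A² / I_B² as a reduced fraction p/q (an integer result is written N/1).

Same 3,1,2: normalisation and zero-m 3j drop out of the ratio.
A: Δ: 2! 4! 0! / 7! → 1/105; sum: t=0:+1/12 = 1/12; 3j²(3 1 2; 2 -1 -1) = Δ·Π!·Σ² = 2/21  (sign -1)
B: Δ: 2! 4! 0! / 7! → 1/105; sum: t=2:+1/12 = 1/12; 3j²(3 1 2; 0 1 -1) = Δ·Π!·Σ² = 1/35  (sign -1)
I_A²/I_B² = (2/21)/(1/35) = 10/3

10/3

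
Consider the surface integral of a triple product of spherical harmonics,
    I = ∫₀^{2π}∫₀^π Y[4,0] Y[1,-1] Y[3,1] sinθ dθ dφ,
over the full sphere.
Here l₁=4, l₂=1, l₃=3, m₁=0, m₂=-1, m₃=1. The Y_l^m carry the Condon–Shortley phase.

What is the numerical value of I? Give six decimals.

Checks pass: Σm=0; 8 even; l₃=3∈[3,5].
(2·4+1)(2·1+1)(2·3+1) = 189
Δ: 2! 6! 0! / 9! → 1/252
sum: t=1:−1/36 = -1/36
3j²(4 1 3; 0 0 0) = Δ·Π!·Σ² = 4/63  (sign +1)
sum: t=0:+1/96 = 1/96
3j²(4 1 3; 0 -1 1) = Δ·Π!·Σ² = 1/42  (sign +1)
combine: 4πI² = 189·4/63·1/42 = 2/7
take √, sign +1: I = 0.15078601

0.150786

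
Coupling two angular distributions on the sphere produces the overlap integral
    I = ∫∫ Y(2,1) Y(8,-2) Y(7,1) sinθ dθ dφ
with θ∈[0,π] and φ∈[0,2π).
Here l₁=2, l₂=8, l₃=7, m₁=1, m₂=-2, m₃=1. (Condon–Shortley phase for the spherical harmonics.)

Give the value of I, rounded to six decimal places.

0.000000

Σlᵢ=17 odd — θ-integrand is odd under cosθ→−cosθ; I=0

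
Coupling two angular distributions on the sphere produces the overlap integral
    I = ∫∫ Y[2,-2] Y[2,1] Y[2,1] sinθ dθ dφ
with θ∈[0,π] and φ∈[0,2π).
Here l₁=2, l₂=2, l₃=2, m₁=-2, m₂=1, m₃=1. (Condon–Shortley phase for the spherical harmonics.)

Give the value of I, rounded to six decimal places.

0.220728

Checks pass: Σm=0; 6 even; l₃=2∈[0,4].
(2·2+1)(2·2+1)(2·2+1) = 125
Δ: 2! 2! 2! / 7! → 1/630
sum: t=0:+1/8 t=1:−1/1 t=2:+1/8 = -3/4
3j²(2 2 2; 0 0 0) = Δ·Π!·Σ² = 2/35  (sign -1)
sum: t=2:+1/4 = 1/4
3j²(2 2 2; -2 1 1) = Δ·Π!·Σ² = 3/35  (sign -1)
combine: 4πI² = 125·2/35·3/35 = 30/49
take √, sign +1: I = 0.22072812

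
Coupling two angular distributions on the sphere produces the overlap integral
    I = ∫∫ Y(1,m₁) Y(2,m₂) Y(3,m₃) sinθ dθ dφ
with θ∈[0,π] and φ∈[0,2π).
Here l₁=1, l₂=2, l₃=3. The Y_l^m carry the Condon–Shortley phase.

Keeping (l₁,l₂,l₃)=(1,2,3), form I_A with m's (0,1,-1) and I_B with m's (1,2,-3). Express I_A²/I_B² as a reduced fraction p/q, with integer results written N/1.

8/15

l's match ⇒ only the (l;m) 3-j factors differ between A and B.
A: triangle coeff Δ(1,2,3) = 1/105; Σ_t [0,0]: t=0:+1/6 = 1/6; (3j)²=8/105 [(1 2 3; 0 1 -1)], sign=+1
B: triangle coeff Δ(1,2,3) = 1/105; Σ_t [0,0]: t=0:+1/48 = 1/48; (3j)²=1/7 [(1 2 3; 1 2 -3)], sign=+1
I_A²/I_B² = (8/105)/(1/7) = 8/15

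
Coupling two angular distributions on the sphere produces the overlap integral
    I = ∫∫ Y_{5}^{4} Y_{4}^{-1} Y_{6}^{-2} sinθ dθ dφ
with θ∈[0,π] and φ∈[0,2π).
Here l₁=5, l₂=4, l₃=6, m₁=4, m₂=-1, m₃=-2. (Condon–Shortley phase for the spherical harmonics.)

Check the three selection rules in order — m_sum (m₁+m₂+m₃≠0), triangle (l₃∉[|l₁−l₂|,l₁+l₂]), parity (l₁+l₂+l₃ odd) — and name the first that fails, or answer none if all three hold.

m_sum

Σmᵢ = 1  ✗
l₃∈[|l₁−l₂|,l₁+l₂]=[1,9], have l₃=6
Σlᵢ = 15 ⇒ odd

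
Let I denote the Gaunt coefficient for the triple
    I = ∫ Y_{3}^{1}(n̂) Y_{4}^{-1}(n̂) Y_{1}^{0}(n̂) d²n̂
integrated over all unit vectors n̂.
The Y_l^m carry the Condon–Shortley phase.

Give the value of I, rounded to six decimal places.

-0.238414

Rules hold: Σm=0, L=8 even, 1≤1≤7.
N = 7·9·3 = 189
Δ = 6!·0!·2!/9! = 1/252
Racah Σ t=3..3: t=3:−1/36 = -1/36
⇒ 3j(3 4 1; 0 0 0)² = 4/63, sgn +1
Racah Σ t=2..2: t=2:+1/48 = 1/48
⇒ 3j(3 4 1; 1 -1 0)² = 5/84, sgn -1
4πI² = N·(3j₀)²·(3jₘ)² = 5/7
I = -1·√(0.714286/4π) = -0.23841361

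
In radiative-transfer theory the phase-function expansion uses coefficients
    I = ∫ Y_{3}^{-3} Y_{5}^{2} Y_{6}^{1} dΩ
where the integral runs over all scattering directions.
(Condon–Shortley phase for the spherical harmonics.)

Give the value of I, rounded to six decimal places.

0.145631

m-sum 0 ✓  L=14 even ✓  2≤6≤8 ✓
Π(2lᵢ+1) = 7×11×13 = 1001
triangle coeff Δ(3,5,6) = 1/675675
Σ_t [0,2]: t=0:+1/8640 t=1:−1/2304 t=2:+1/8640 = -7/34560
(3j)²=7/429 [(3 5 6; 0 0 0)], sign=-1
Σ_t [2,2]: t=2:+1/34560 = 1/34560
(3j)²=7/429 [(3 5 6; -3 2 1)], sign=-1
⇒ 4πI² = 343/1287
I = (+1)√(343/1287/(4π)) = 0.14563067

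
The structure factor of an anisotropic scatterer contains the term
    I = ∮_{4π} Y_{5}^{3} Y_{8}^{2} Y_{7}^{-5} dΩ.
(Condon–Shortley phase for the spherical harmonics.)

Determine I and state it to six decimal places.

0.146003

m-sum 0 ✓  L=20 even ✓  3≤7≤13 ✓
Π(2lᵢ+1) = 11×17×15 = 2805
triangle coeff Δ(5,8,7) = 1/814773960
Σ_t [1,5]: t=1:−1/87091200 t=2:+1/4976640 t=3:−1/2073600 t=4:+1/4976640 t=5:−1/87091200 = -1/9676800
(3j)²=360/46189 [(5 8 7; 0 0 0)], sign=+1
Σ_t [0,2]: t=0:+1/10450944000 t=1:−1/261273600 t=2:+1/92897280 = 7/995328000
(3j)²=1029/83980 [(5 8 7; 3 2 -5)], sign=+1
⇒ 4πI² = 277830/1037153
I = (+1)√(277830/1037153/(4π)) = 0.14600349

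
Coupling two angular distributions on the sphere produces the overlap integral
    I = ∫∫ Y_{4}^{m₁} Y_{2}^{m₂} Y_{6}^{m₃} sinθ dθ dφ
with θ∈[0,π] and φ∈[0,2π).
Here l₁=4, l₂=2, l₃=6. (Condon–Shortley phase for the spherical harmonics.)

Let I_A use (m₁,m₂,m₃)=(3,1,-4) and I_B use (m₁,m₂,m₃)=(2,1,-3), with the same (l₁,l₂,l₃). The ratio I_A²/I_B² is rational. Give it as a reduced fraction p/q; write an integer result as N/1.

20/21

l's match ⇒ only the (l;m) 3-j factors differ between A and B.
A: triangle coeff Δ(4,2,6) = 1/6435; Σ_t [0,0]: t=0:+1/30240 = 1/30240; (3j)²=16/429 [(4 2 6; 3 1 -4)], sign=+1
B: triangle coeff Δ(4,2,6) = 1/6435; Σ_t [0,0]: t=0:+1/8640 = 1/8640; (3j)²=28/715 [(4 2 6; 2 1 -3)], sign=-1
I_A²/I_B² = (16/429)/(28/715) = 20/21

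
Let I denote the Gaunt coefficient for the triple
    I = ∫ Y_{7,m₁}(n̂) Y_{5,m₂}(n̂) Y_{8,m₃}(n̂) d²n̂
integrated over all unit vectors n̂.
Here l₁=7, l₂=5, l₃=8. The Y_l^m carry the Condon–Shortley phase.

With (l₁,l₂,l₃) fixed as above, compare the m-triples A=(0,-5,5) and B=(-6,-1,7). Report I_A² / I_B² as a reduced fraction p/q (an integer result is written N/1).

1800/1001

Same 7,5,8: normalisation and zero-m 3j drop out of the ratio.
A: Δ: 4! 10! 6! / 21! → 1/814773960; sum: t=0:+1/522547200 = 1/522547200; 3j²(7 5 8; 0 -5 5) = Δ·Π!·Σ² = 5/323  (sign -1)
B: Δ: 4! 10! 6! / 21! → 1/814773960; sum: t=3:−1/2612736000 t=4:+1/6270566400 = -1/4478976000; 3j²(7 5 8; -6 -1 7) = Δ·Π!·Σ² = 1001/116280  (sign +1)
I_A²/I_B² = (5/323)/(1001/116280) = 1800/1001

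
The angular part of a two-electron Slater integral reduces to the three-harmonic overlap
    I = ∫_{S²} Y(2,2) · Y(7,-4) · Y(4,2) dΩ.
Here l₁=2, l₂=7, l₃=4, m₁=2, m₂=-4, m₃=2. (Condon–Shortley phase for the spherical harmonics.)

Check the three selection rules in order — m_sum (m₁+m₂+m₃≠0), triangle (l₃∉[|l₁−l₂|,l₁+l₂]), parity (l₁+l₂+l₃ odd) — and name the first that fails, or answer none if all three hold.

Σmᵢ = 0  ✓
l₃∈[|l₁−l₂|,l₁+l₂]=[5,9], have l₃=4  ✗
Σlᵢ = 13 ⇒ odd

triangle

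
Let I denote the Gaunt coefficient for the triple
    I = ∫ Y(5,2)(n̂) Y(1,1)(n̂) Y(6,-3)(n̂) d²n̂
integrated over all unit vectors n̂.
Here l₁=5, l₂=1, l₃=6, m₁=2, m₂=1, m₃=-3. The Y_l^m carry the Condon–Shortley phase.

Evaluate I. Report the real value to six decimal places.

m-sum 0 ✓  L=12 even ✓  4≤6≤6 ✓
Π(2lᵢ+1) = 11×3×13 = 429
triangle coeff Δ(5,1,6) = 1/858
Σ_t [0,0]: t=0:+1/14400 = 1/14400
(3j)²=6/143 [(5 1 6; 0 0 0)], sign=+1
Σ_t [0,0]: t=0:+1/60480 = 1/60480
(3j)²=6/143 [(5 1 6; 2 1 -3)], sign=-1
⇒ 4πI² = 108/143
I = (-1)√(108/143/(4π)) = -0.24515397

-0.245154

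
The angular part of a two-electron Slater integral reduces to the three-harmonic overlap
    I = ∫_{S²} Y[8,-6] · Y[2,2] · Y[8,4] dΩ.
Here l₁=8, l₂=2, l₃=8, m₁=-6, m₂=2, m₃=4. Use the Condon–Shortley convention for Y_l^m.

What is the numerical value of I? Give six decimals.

-0.126680

Rules hold: Σm=0, L=18 even, 6≤8≤10.
N = 17·5·17 = 1445
Δ = 2!·14!·2!/19! = 1/348840
Racah Σ t=0..2: t=0:+1/116121600 t=1:−1/25401600 t=2:+1/116121600 = -1/45158400
⇒ 3j(8 2 8; 0 0 0)² = 24/1615, sgn -1
Racah Σ t=2..2: t=2:+1/3832012800 = 1/3832012800
⇒ 3j(8 2 8; -6 2 4)² = 91/9690, sgn +1
4πI² = N·(3j₀)²·(3jₘ)² = 364/1805
I = -1·√(0.201662/4π) = -0.12667974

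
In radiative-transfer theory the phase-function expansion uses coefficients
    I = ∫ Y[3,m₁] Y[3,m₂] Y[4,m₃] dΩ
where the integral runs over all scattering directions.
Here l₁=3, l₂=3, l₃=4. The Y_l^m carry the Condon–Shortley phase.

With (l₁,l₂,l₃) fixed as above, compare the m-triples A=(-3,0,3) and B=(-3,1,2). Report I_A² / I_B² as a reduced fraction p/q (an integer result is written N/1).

7/6

l's match ⇒ only the (l;m) 3-j factors differ between A and B.
A: triangle coeff Δ(3,3,4) = 1/34650; Σ_t [2,2]: t=2:+1/288 = 1/288; (3j)²=1/22 [(3 3 4; -3 0 3)], sign=-1
B: triangle coeff Δ(3,3,4) = 1/34650; Σ_t [2,2]: t=2:+1/192 = 1/192; (3j)²=3/77 [(3 3 4; -3 1 2)], sign=+1
I_A²/I_B² = (1/22)/(3/77) = 7/6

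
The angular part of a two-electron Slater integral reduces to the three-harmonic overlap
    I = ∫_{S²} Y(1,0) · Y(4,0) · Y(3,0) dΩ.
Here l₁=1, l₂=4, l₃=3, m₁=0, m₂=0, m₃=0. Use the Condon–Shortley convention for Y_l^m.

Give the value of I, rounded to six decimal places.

0.246233

Checks pass: Σm=0; 8 even; l₃=3∈[3,5].
(2·1+1)(2·4+1)(2·3+1) = 189
Δ: 2! 0! 6! / 9! → 1/252
sum: t=1:−1/36 = -1/36
3j²(1 4 3; 0 0 0) = Δ·Π!·Σ² = 4/63  (sign +1)
(m-triple is (0,0,0) — same symbol as above.)
combine: 4πI² = 189·4/63·4/63 = 16/21
take √, sign +1: I = 0.24623252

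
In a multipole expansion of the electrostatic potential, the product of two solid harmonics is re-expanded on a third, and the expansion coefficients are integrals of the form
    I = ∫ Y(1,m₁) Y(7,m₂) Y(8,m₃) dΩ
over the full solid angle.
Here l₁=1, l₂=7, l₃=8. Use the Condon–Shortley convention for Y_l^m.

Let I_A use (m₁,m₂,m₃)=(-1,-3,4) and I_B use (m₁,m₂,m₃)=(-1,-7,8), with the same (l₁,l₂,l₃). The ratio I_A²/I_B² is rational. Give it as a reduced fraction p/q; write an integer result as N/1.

11/20

l's match ⇒ only the (l;m) 3-j factors differ between A and B.
A: triangle coeff Δ(1,7,8) = 1/2040; Σ_t [0,0]: t=0:+1/174182400 = 1/174182400; (3j)²=11/340 [(1 7 8; -1 -3 4)], sign=+1
B: triangle coeff Δ(1,7,8) = 1/2040; Σ_t [0,0]: t=0:+1/174356582400 = 1/174356582400; (3j)²=1/17 [(1 7 8; -1 -7 8)], sign=+1
I_A²/I_B² = (11/340)/(1/17) = 11/20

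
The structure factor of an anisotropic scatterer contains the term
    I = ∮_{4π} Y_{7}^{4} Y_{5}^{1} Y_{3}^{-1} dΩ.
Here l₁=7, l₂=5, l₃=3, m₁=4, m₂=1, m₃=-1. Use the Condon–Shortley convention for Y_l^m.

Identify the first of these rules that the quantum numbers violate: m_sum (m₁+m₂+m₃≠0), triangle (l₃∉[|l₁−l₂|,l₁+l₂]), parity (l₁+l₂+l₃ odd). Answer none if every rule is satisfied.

Σmᵢ = 4  ✗
l₃∈[|l₁−l₂|,l₁+l₂]=[2,12], have l₃=3
Σlᵢ = 15 ⇒ odd

m_sum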